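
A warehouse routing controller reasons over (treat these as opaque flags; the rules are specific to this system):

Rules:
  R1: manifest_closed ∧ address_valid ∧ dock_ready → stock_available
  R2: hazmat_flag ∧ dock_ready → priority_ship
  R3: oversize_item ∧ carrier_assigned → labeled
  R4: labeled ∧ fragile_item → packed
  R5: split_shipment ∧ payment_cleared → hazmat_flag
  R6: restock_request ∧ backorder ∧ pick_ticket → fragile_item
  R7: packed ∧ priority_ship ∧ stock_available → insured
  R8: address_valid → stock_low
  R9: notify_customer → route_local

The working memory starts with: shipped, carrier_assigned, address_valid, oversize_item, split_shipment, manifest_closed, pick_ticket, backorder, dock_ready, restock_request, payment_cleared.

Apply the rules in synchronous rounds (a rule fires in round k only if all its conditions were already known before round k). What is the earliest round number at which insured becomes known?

3

Round 1: R1 [manifest_closed ∧ address_valid ∧ dock_ready → stock_available]; R3 [oversize_item ∧ carrier_assigned → labeled]; R5 [split_shipment ∧ payment_cleared → hazmat_flag]; R6 [restock_request ∧ backorder ∧ pick_ticket → fragile_item]; R8 [address_valid → stock_low]. Adds stock_available, labeled, hazmat_flag, fragile_item, stock_low.
Round 2: R2 [hazmat_flag ∧ dock_ready → priority_ship]; R4 [labeled ∧ fragile_item → packed]. Adds priority_ship, packed.
Round 3: R7 [packed ∧ priority_ship ∧ stock_available → insured]. Adds insured.
insured first appears in round 3.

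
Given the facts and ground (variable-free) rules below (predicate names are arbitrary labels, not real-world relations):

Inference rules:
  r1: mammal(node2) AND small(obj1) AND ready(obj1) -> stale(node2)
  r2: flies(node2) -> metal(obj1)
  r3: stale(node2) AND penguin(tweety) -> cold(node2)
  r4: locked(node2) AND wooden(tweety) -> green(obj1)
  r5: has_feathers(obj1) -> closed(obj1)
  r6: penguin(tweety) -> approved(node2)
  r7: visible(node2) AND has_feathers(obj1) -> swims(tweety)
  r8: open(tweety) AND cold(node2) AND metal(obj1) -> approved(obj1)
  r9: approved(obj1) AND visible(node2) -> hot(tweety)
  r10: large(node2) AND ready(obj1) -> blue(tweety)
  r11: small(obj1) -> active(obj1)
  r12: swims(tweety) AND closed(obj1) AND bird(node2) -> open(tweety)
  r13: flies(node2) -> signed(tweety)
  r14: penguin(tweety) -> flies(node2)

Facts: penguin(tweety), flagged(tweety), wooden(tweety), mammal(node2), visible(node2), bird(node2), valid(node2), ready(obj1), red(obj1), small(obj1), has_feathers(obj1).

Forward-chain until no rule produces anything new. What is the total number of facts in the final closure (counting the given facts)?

23

Round 1: r1 [mammal(node2) AND small(obj1) AND ready(obj1) -> stale(node2)]; r5 [has_feathers(obj1) -> closed(obj1)]; r6 [penguin(tweety) -> approved(node2)]; r7 [visible(node2) AND has_feathers(obj1) -> swims(tweety)]; r11 [small(obj1) -> active(obj1)]; r14 [penguin(tweety) -> flies(node2)]. New: stale(node2), closed(obj1), approved(node2), swims(tweety), active(obj1), flies(node2).
Round 2: r2 [flies(node2) -> metal(obj1)]; r3 [stale(node2) AND penguin(tweety) -> cold(node2)]; r12 [swims(tweety) AND closed(obj1) AND bird(node2) -> open(tweety)]; r13 [flies(node2) -> signed(tweety)]. New: metal(obj1), cold(node2), open(tweety), signed(tweety).
Round 3: r8 [open(tweety) AND cold(node2) AND metal(obj1) -> approved(obj1)]. New: approved(obj1).
Round 4: r9 [approved(obj1) AND visible(node2) -> hot(tweety)]. New: hot(tweety).
Closure: {active(obj1), approved(node2), approved(obj1), bird(node2), closed(obj1), cold(node2), flagged(tweety), flies(node2), has_feathers(obj1), hot(tweety), mammal(node2), metal(obj1), open(tweety), penguin(tweety), ready(obj1), red(obj1), signed(tweety), small(obj1), stale(node2), swims(tweety), valid(node2), visible(node2), wooden(tweety)} — 23 facts.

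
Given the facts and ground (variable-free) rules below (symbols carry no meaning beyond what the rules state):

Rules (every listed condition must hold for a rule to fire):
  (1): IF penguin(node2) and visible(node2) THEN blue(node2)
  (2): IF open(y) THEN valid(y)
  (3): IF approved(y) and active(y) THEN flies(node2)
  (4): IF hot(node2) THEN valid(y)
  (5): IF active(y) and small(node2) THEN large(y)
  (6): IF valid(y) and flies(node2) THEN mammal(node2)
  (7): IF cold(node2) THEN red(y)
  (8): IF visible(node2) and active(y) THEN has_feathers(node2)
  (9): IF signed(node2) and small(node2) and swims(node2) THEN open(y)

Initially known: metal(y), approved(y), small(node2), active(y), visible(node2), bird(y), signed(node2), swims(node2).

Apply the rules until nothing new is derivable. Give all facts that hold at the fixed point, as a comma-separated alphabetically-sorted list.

Round 1: (3) [IF approved(y) and active(y) THEN flies(node2)]; (5) [IF active(y) and small(node2) THEN large(y)]; (8) [IF visible(node2) and active(y) THEN has_feathers(node2)]; (9) [IF signed(node2) and small(node2) and swims(node2) THEN open(y)]. New: flies(node2), large(y), has_feathers(node2), open(y).
Round 2: (2) [IF open(y) THEN valid(y)]. New: valid(y).
Round 3: (6) [IF valid(y) and flies(node2) THEN mammal(node2)]. New: mammal(node2).

active(y), approved(y), bird(y), flies(node2), has_feathers(node2), large(y), mammal(node2), metal(y), open(y), signed(node2), small(node2), swims(node2), valid(y), visible(node2)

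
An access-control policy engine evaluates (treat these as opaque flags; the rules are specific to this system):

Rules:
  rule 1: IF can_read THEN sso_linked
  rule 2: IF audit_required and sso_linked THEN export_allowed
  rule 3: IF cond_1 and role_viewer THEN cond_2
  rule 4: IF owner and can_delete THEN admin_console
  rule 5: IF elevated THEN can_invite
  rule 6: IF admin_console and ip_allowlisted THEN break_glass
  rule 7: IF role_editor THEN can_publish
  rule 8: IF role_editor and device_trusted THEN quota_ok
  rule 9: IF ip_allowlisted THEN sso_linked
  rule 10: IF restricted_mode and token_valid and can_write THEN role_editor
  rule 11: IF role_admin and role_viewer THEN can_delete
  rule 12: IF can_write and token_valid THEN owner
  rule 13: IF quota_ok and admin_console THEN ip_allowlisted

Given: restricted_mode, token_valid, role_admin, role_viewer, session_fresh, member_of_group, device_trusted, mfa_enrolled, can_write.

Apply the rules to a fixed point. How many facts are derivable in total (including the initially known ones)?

18

Round 1 — rule 10, rule 11, rule 12, derive role_editor, can_delete, owner.
Round 2 — rule 4, rule 7, rule 8, derive admin_console, can_publish, quota_ok.
Round 3 — rule 13, derive ip_allowlisted.
Round 4 — rule 6, rule 9, derive break_glass, sso_linked.
Closure: {admin_console, break_glass, can_delete, can_publish, can_write, device_trusted, ip_allowlisted, member_of_group, mfa_enrolled, owner, quota_ok, restricted_mode, role_admin, role_editor, role_viewer, session_fresh, sso_linked, token_valid} — 18 facts.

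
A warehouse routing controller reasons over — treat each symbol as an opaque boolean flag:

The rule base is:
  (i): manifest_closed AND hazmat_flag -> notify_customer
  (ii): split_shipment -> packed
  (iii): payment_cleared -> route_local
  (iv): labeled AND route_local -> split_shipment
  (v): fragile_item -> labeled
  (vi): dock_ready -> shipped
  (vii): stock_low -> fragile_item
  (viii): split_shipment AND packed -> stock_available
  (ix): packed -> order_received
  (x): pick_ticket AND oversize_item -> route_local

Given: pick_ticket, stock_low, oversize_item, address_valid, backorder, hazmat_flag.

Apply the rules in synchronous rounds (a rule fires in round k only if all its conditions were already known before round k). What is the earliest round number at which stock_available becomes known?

5

Round 1: (vii) [stock_low -> fragile_item]; (x) [pick_ticket AND oversize_item -> route_local]. New: fragile_item, route_local.
Round 2: (v) [fragile_item -> labeled]. New: labeled.
Round 3: (iv) [labeled AND route_local -> split_shipment]. New: split_shipment.
Round 4: (ii) [split_shipment -> packed]. New: packed.
Round 5: (viii) [split_shipment AND packed -> stock_available]; (ix) [packed -> order_received]. New: stock_available, order_received.
stock_available first appears in round 5.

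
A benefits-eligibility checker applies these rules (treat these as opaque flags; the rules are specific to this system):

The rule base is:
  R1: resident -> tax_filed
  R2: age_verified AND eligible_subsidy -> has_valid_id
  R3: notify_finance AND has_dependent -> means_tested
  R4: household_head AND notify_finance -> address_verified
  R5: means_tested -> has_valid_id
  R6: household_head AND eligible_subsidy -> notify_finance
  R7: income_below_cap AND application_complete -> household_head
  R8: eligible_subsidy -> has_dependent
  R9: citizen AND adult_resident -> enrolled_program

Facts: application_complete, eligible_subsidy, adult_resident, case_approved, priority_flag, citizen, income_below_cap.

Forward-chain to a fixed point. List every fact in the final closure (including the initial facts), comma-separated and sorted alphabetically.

address_verified, adult_resident, application_complete, case_approved, citizen, eligible_subsidy, enrolled_program, has_dependent, has_valid_id, household_head, income_below_cap, means_tested, notify_finance, priority_flag

[1] R7 [income_below_cap AND application_complete -> household_head]; R8 [eligible_subsidy -> has_dependent]; R9 [citizen AND adult_resident -> enrolled_program]. ⇒ new: household_head, has_dependent, enrolled_program.
[2] R6 [household_head AND eligible_subsidy -> notify_finance]. ⇒ new: notify_finance.
[3] R3 [notify_finance AND has_dependent -> means_tested]; R4 [household_head AND notify_finance -> address_verified]. ⇒ new: means_tested, address_verified.
[4] R5 [means_tested -> has_valid_id]. ⇒ new: has_valid_id.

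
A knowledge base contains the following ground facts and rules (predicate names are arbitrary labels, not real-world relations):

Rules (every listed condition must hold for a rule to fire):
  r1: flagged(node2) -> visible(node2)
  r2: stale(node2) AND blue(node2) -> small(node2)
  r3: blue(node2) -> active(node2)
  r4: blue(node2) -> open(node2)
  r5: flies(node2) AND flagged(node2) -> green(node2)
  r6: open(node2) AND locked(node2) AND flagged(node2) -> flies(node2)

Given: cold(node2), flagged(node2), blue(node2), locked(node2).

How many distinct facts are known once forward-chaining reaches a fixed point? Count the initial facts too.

[1] r1 [flagged(node2) -> visible(node2)]; r3 [blue(node2) -> active(node2)]; r4 [blue(node2) -> open(node2)]. ⇒ new: visible(node2), active(node2), open(node2).
[2] r6 [open(node2) AND locked(node2) AND flagged(node2) -> flies(node2)]. ⇒ new: flies(node2).
[3] r5 [flies(node2) AND flagged(node2) -> green(node2)]. ⇒ new: green(node2).
Closure: {active(node2), blue(node2), cold(node2), flagged(node2), flies(node2), green(node2), locked(node2), open(node2), visible(node2)} — 9 facts.

9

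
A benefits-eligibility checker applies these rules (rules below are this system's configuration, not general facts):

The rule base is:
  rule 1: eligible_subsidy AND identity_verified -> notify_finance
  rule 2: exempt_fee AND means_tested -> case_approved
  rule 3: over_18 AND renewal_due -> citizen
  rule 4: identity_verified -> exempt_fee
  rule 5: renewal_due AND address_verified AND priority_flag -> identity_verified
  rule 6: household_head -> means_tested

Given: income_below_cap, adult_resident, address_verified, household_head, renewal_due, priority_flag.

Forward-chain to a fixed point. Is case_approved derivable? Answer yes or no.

Round 1: rule 5 [renewal_due AND address_verified AND priority_flag -> identity_verified]; rule 6 [household_head -> means_tested]. Adds identity_verified, means_tested.
Round 2: rule 4 [identity_verified -> exempt_fee]. Adds exempt_fee.
Round 3: rule 2 [exempt_fee AND means_tested -> case_approved]. Adds case_approved.
case_approved appears in round 3, so it is derivable.

yes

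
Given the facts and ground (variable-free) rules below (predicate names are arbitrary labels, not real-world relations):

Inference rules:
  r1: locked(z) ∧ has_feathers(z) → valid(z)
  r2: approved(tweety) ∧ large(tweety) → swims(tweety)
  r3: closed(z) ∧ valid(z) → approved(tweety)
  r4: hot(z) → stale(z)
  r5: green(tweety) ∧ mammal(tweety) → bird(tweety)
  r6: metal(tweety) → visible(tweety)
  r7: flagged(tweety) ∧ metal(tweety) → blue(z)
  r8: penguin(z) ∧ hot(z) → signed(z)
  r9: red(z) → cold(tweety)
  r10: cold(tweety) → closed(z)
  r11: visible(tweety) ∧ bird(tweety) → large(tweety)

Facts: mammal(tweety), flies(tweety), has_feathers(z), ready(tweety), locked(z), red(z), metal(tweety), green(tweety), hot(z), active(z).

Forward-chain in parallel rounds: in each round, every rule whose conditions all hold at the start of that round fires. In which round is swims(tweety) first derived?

Round 1: r1 [locked(z) ∧ has_feathers(z) → valid(z)]; r4 [hot(z) → stale(z)]; r5 [green(tweety) ∧ mammal(tweety) → bird(tweety)]; r6 [metal(tweety) → visible(tweety)]; r9 [red(z) → cold(tweety)]. Adds valid(z), stale(z), bird(tweety), visible(tweety), cold(tweety).
Round 2: r10 [cold(tweety) → closed(z)]; r11 [visible(tweety) ∧ bird(tweety) → large(tweety)]. Adds closed(z), large(tweety).
Round 3: r3 [closed(z) ∧ valid(z) → approved(tweety)]. Adds approved(tweety).
Round 4: r2 [approved(tweety) ∧ large(tweety) → swims(tweety)]. Adds swims(tweety).
swims(tweety) first appears in round 4.

4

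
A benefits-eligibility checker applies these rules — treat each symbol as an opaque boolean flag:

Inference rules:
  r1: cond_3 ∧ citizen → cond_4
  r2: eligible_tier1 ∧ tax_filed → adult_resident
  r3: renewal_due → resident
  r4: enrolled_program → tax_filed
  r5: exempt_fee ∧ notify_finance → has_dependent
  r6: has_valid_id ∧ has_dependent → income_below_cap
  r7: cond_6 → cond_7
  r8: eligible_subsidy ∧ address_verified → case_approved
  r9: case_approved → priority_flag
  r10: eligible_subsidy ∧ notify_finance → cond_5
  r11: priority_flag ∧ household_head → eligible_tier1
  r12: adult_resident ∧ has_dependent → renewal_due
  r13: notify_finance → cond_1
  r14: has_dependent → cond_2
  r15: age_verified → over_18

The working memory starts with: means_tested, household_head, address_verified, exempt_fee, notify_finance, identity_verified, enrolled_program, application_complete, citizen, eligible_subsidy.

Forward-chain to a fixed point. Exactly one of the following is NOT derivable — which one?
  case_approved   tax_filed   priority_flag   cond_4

Round 1: r4 [enrolled_program → tax_filed]; r5 [exempt_fee ∧ notify_finance → has_dependent]; r8 [eligible_subsidy ∧ address_verified → case_approved]; r10 [eligible_subsidy ∧ notify_finance → cond_5]; r13 [notify_finance → cond_1]. Adds tax_filed, has_dependent, case_approved, cond_5, cond_1.
Round 2: r9 [case_approved → priority_flag]; r14 [has_dependent → cond_2]. Adds priority_flag, cond_2.
Round 3: r11 [priority_flag ∧ household_head → eligible_tier1]. Adds eligible_tier1.
Round 4: r2 [eligible_tier1 ∧ tax_filed → adult_resident]. Adds adult_resident.
Round 5: r12 [adult_resident ∧ has_dependent → renewal_due]. Adds renewal_due.
Round 6: r3 [renewal_due → resident]. Adds resident.
Derived: tax_filed (round 1), case_approved (round 1), priority_flag (round 2). cond_4 never appears in any round.

cond_4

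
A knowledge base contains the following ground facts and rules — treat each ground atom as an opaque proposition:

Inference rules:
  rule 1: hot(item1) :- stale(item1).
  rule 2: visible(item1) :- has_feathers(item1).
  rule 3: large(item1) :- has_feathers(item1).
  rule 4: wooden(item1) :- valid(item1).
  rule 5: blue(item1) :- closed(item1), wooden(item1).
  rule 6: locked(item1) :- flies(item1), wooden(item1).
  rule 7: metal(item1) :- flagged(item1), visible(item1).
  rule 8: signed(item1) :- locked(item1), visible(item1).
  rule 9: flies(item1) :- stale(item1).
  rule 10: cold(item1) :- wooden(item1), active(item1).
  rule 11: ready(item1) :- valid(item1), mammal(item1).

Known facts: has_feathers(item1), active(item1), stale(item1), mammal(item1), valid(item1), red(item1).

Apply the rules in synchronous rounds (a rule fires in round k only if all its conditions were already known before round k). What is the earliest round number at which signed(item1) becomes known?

Round 1 fires rule 1, rule 2, rule 3, rule 4, rule 9, rule 11, giving hot(item1), visible(item1), large(item1), wooden(item1), flies(item1), ready(item1).
Round 2 fires rule 6, rule 10, giving locked(item1), cold(item1).
Round 3 fires rule 8, giving signed(item1).
signed(item1) first appears in round 3.

3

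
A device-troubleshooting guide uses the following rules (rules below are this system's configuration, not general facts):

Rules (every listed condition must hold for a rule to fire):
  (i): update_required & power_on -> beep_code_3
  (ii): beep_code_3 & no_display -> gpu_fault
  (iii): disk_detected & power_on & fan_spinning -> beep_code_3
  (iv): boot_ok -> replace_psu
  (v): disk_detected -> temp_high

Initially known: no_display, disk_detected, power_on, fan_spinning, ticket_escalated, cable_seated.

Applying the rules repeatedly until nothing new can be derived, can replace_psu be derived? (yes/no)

Round 1 fires (iii), (v), giving beep_code_3, temp_high.
Round 2 fires (ii), giving gpu_fault.
Fixed point reached. replace_psu is concluded only by (iv); (iv) needs boot_ok (never derived).

no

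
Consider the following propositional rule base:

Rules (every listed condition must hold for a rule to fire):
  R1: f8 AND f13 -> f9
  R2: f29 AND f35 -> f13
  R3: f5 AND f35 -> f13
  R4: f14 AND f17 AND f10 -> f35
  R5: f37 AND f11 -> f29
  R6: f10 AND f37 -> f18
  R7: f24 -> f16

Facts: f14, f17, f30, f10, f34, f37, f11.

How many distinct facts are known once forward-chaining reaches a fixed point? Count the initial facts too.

Round 1 fires R4, R5, R6, giving f35, f29, f18.
Round 2 fires R2, giving f13.
Closure: {f10, f11, f13, f14, f17, f18, f29, f30, f34, f35, f37} — 11 facts.

11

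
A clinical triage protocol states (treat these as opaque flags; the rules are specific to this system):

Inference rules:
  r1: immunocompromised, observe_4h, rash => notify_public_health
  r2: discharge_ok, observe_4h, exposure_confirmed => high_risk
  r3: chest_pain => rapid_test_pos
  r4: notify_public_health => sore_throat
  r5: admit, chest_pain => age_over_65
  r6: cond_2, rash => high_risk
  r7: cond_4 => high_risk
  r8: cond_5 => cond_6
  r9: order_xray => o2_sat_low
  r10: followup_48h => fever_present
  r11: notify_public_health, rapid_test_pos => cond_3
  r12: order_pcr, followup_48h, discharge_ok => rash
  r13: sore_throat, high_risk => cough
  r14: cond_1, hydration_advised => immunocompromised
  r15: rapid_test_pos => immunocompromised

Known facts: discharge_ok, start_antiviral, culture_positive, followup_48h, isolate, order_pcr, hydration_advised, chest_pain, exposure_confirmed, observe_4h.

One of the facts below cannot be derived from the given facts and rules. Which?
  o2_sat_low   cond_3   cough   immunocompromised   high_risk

o2_sat_low

Round 1: r2 [discharge_ok, observe_4h, exposure_confirmed => high_risk]; r3 [chest_pain => rapid_test_pos]; r10 [followup_48h => fever_present]; r12 [order_pcr, followup_48h, discharge_ok => rash]. Adds high_risk, rapid_test_pos, fever_present, rash.
Round 2: r15 [rapid_test_pos => immunocompromised]. Adds immunocompromised.
Round 3: r1 [immunocompromised, observe_4h, rash => notify_public_health]. Adds notify_public_health.
Round 4: r4 [notify_public_health => sore_throat]; r11 [notify_public_health, rapid_test_pos => cond_3]. Adds sore_throat, cond_3.
Round 5: r13 [sore_throat, high_risk => cough]. Adds cough.
Derived: cough (round 5), high_risk (round 1), immunocompromised (round 2), cond_3 (round 4). o2_sat_low never appears in any round.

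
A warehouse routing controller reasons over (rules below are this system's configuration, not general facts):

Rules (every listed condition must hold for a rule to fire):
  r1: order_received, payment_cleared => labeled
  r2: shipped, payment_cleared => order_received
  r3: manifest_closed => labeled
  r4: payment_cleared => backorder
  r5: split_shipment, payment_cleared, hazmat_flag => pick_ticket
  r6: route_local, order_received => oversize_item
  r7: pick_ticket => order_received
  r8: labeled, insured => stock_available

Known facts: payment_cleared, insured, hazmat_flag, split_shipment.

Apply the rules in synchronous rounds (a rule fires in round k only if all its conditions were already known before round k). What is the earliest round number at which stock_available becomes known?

4

Round 1: r4 [payment_cleared => backorder]; r5 [split_shipment, payment_cleared, hazmat_flag => pick_ticket]. Adds backorder, pick_ticket.
Round 2: r7 [pick_ticket => order_received]. Adds order_received.
Round 3: r1 [order_received, payment_cleared => labeled]. Adds labeled.
Round 4: r8 [labeled, insured => stock_available]. Adds stock_available.
stock_available first appears in round 4.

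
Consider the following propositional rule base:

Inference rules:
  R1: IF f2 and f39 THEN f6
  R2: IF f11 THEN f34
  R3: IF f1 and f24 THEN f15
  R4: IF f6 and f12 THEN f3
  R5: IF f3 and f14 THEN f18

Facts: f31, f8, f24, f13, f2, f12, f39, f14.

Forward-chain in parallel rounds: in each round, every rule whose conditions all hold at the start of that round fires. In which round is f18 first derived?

[1] R1 [IF f2 and f39 THEN f6]. ⇒ new: f6.
[2] R4 [IF f6 and f12 THEN f3]. ⇒ new: f3.
[3] R5 [IF f3 and f14 THEN f18]. ⇒ new: f18.
f18 first appears in round 3.

3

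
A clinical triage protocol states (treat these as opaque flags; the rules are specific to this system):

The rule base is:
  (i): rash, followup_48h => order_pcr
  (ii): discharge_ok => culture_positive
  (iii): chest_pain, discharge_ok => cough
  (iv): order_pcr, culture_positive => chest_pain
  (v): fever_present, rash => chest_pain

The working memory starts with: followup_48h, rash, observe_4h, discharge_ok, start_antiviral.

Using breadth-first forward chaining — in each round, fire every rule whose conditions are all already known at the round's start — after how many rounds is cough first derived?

Round 1: (i) [rash, followup_48h => order_pcr]; (ii) [discharge_ok => culture_positive]. New: order_pcr, culture_positive.
Round 2: (iv) [order_pcr, culture_positive => chest_pain]. New: chest_pain.
Round 3: (iii) [chest_pain, discharge_ok => cough]. New: cough.
cough first appears in round 3.

3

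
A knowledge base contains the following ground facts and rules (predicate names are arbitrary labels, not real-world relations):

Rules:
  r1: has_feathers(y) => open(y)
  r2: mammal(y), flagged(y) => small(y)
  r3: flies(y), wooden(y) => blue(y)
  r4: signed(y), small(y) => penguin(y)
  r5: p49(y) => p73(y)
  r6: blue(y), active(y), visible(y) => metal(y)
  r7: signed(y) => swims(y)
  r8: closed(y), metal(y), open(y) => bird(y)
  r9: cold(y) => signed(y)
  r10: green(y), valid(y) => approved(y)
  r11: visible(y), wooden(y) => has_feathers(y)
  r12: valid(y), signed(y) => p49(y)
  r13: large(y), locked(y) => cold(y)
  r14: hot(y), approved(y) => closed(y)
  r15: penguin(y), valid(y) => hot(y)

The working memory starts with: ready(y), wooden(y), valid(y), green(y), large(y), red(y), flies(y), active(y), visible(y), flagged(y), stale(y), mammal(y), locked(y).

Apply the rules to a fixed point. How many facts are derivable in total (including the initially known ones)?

28

Round 1 — r2, r3, r10, r11, r13, derive small(y), blue(y), approved(y), has_feathers(y), cold(y).
Round 2 — r1, r6, r9, derive open(y), metal(y), signed(y).
Round 3 — r4, r7, r12, derive penguin(y), swims(y), p49(y).
Round 4 — r5, r15, derive p73(y), hot(y).
Round 5 — r14, derive closed(y).
Round 6 — r8, derive bird(y).
Closure: {active(y), approved(y), bird(y), blue(y), closed(y), cold(y), flagged(y), flies(y), green(y), has_feathers(y), hot(y), large(y), locked(y), mammal(y), metal(y), open(y), p49(y), p73(y), penguin(y), ready(y), red(y), signed(y), small(y), stale(y), swims(y), valid(y), visible(y), wooden(y)} — 28 facts.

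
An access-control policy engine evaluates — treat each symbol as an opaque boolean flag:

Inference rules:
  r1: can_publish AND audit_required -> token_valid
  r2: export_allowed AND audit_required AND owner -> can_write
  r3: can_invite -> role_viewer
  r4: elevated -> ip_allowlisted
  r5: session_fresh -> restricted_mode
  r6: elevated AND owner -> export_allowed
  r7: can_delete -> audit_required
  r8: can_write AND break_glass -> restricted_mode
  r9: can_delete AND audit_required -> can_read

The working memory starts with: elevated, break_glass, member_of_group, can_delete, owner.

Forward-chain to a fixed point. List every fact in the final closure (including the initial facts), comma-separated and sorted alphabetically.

audit_required, break_glass, can_delete, can_read, can_write, elevated, export_allowed, ip_allowlisted, member_of_group, owner, restricted_mode

Round 1: r4 [elevated -> ip_allowlisted]; r6 [elevated AND owner -> export_allowed]; r7 [can_delete -> audit_required]. New: ip_allowlisted, export_allowed, audit_required.
Round 2: r2 [export_allowed AND audit_required AND owner -> can_write]; r9 [can_delete AND audit_required -> can_read]. New: can_write, can_read.
Round 3: r8 [can_write AND break_glass -> restricted_mode]. New: restricted_mode.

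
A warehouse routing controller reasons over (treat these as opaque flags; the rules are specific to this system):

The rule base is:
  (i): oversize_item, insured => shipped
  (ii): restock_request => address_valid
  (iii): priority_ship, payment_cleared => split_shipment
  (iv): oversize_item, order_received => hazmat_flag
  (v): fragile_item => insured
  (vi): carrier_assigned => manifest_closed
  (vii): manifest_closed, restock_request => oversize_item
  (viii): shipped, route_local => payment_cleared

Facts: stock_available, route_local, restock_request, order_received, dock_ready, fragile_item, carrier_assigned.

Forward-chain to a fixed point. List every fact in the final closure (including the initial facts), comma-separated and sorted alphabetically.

address_valid, carrier_assigned, dock_ready, fragile_item, hazmat_flag, insured, manifest_closed, order_received, oversize_item, payment_cleared, restock_request, route_local, shipped, stock_available

[1] (ii) [restock_request => address_valid]; (v) [fragile_item => insured]; (vi) [carrier_assigned => manifest_closed]. ⇒ new: address_valid, insured, manifest_closed.
[2] (vii) [manifest_closed, restock_request => oversize_item]. ⇒ new: oversize_item.
[3] (i) [oversize_item, insured => shipped]; (iv) [oversize_item, order_received => hazmat_flag]. ⇒ new: shipped, hazmat_flag.
[4] (viii) [shipped, route_local => payment_cleared]. ⇒ new: payment_cleared.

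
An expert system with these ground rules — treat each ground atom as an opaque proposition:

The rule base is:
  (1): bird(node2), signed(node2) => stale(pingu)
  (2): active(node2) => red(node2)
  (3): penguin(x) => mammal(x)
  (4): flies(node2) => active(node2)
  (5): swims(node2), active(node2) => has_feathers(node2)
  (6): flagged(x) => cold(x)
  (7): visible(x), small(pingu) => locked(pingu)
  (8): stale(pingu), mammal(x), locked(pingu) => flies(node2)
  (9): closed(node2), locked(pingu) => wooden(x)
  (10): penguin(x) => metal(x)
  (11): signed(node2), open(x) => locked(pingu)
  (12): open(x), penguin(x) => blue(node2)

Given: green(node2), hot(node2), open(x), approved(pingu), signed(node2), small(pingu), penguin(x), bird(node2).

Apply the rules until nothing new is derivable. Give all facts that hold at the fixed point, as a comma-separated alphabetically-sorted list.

Round 1: (1) [bird(node2), signed(node2) => stale(pingu)]; (3) [penguin(x) => mammal(x)]; (10) [penguin(x) => metal(x)]; (11) [signed(node2), open(x) => locked(pingu)]; (12) [open(x), penguin(x) => blue(node2)]. New: stale(pingu), mammal(x), metal(x), locked(pingu), blue(node2).
Round 2: (8) [stale(pingu), mammal(x), locked(pingu) => flies(node2)]. New: flies(node2).
Round 3: (4) [flies(node2) => active(node2)]. New: active(node2).
Round 4: (2) [active(node2) => red(node2)]. New: red(node2).

active(node2), approved(pingu), bird(node2), blue(node2), flies(node2), green(node2), hot(node2), locked(pingu), mammal(x), metal(x), open(x), penguin(x), red(node2), signed(node2), small(pingu), stale(pingu)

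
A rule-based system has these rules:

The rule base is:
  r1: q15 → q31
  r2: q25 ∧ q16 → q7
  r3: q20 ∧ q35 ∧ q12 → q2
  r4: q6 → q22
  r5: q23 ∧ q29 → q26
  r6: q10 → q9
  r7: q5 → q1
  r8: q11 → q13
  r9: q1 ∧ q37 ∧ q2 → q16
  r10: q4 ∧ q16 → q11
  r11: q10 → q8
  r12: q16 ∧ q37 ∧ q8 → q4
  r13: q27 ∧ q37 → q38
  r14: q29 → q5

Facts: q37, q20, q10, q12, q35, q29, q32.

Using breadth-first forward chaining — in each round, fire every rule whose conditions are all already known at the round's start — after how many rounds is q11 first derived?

5

Round 1: r3 [q20 ∧ q35 ∧ q12 → q2]; r6 [q10 → q9]; r11 [q10 → q8]; r14 [q29 → q5]. Adds q2, q9, q8, q5.
Round 2: r7 [q5 → q1]. Adds q1.
Round 3: r9 [q1 ∧ q37 ∧ q2 → q16]. Adds q16.
Round 4: r12 [q16 ∧ q37 ∧ q8 → q4]. Adds q4.
Round 5: r10 [q4 ∧ q16 → q11]. Adds q11.
q11 first appears in round 5.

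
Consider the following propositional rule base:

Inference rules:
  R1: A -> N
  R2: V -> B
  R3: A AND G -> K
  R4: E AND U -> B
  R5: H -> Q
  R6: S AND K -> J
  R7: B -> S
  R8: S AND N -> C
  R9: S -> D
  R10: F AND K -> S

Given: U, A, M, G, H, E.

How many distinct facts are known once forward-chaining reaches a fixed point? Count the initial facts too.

Round 1: R1 [A -> N]; R3 [A AND G -> K]; R4 [E AND U -> B]; R5 [H -> Q]. Adds N, K, B, Q.
Round 2: R7 [B -> S]. Adds S.
Round 3: R6 [S AND K -> J]; R8 [S AND N -> C]; R9 [S -> D]. Adds J, C, D.
Closure: {A, B, C, D, E, G, H, J, K, M, N, Q, S, U} — 14 facts.

14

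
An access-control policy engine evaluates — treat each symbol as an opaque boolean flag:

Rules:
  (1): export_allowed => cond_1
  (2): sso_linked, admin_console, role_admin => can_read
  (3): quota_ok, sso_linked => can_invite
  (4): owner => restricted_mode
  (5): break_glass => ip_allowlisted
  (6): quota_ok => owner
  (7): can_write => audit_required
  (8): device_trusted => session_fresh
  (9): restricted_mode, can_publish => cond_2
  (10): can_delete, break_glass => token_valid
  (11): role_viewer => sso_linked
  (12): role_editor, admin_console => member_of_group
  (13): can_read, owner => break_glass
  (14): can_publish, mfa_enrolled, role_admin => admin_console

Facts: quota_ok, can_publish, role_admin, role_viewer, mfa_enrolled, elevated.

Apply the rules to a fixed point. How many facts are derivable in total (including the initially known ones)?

[1] (6) [quota_ok => owner]; (11) [role_viewer => sso_linked]; (14) [can_publish, mfa_enrolled, role_admin => admin_console]. ⇒ new: owner, sso_linked, admin_console.
[2] (2) [sso_linked, admin_console, role_admin => can_read]; (3) [quota_ok, sso_linked => can_invite]; (4) [owner => restricted_mode]. ⇒ new: can_read, can_invite, restricted_mode.
[3] (9) [restricted_mode, can_publish => cond_2]; (13) [can_read, owner => break_glass]. ⇒ new: cond_2, break_glass.
[4] (5) [break_glass => ip_allowlisted]. ⇒ new: ip_allowlisted.
Closure: {admin_console, break_glass, can_invite, can_publish, can_read, cond_2, elevated, ip_allowlisted, mfa_enrolled, owner, quota_ok, restricted_mode, role_admin, role_viewer, sso_linked} — 15 facts.

15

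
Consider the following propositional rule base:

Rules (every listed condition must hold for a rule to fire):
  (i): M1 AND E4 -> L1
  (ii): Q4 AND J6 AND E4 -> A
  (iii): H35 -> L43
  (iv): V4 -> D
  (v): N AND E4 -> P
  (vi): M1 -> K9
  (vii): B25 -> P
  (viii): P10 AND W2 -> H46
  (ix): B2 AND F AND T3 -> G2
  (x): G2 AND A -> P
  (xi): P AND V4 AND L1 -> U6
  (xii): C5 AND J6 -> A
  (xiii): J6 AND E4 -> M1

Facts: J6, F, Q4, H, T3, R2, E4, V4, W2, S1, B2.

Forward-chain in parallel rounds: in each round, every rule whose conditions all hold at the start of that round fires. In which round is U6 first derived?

3

[1] (ii) [Q4 AND J6 AND E4 -> A]; (iv) [V4 -> D]; (ix) [B2 AND F AND T3 -> G2]; (xiii) [J6 AND E4 -> M1]. ⇒ new: A, D, G2, M1.
[2] (i) [M1 AND E4 -> L1]; (vi) [M1 -> K9]; (x) [G2 AND A -> P]. ⇒ new: L1, K9, P.
[3] (xi) [P AND V4 AND L1 -> U6]. ⇒ new: U6.
U6 first appears in round 3.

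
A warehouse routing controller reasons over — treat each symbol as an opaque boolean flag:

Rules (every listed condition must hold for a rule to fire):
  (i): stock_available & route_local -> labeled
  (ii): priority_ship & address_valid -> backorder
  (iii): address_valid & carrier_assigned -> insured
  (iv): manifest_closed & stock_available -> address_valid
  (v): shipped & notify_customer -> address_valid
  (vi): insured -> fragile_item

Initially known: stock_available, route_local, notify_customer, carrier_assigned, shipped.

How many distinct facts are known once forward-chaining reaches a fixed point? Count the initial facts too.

Round 1: (i) [stock_available & route_local -> labeled]; (v) [shipped & notify_customer -> address_valid]. New: labeled, address_valid.
Round 2: (iii) [address_valid & carrier_assigned -> insured]. New: insured.
Round 3: (vi) [insured -> fragile_item]. New: fragile_item.
Closure: {address_valid, carrier_assigned, fragile_item, insured, labeled, notify_customer, route_local, shipped, stock_available} — 9 facts.

9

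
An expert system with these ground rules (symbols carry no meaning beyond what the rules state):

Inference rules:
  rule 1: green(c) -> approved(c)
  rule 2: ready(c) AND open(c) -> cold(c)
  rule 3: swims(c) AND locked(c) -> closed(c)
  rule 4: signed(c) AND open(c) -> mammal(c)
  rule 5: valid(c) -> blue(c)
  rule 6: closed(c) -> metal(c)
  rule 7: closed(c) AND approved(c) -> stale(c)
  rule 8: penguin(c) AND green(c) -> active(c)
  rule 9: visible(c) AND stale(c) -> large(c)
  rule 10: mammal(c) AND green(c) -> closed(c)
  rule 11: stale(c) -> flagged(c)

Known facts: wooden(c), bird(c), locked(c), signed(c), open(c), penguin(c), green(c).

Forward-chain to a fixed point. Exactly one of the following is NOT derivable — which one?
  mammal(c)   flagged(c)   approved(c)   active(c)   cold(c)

cold(c)

[1] rule 1 [green(c) -> approved(c)]; rule 4 [signed(c) AND open(c) -> mammal(c)]; rule 8 [penguin(c) AND green(c) -> active(c)]. ⇒ new: approved(c), mammal(c), active(c).
[2] rule 10 [mammal(c) AND green(c) -> closed(c)]. ⇒ new: closed(c).
[3] rule 6 [closed(c) -> metal(c)]; rule 7 [closed(c) AND approved(c) -> stale(c)]. ⇒ new: metal(c), stale(c).
[4] rule 11 [stale(c) -> flagged(c)]. ⇒ new: flagged(c).
Derived: active(c) (round 1), flagged(c) (round 4), mammal(c) (round 1), approved(c) (round 1). cold(c) never appears in any round.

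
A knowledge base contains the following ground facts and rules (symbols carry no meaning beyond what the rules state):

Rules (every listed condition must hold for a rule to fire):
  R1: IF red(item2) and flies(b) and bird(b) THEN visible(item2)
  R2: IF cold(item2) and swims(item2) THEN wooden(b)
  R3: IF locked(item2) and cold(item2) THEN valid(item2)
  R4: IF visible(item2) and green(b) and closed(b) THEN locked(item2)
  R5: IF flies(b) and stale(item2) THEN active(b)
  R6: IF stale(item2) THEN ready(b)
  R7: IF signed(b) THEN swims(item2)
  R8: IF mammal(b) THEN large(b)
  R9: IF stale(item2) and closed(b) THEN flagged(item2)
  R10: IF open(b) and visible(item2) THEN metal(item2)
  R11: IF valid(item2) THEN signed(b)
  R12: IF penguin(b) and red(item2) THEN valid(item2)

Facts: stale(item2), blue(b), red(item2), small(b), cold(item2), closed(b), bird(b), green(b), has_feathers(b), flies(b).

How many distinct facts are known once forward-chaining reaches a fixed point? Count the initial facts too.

Round 1 fires R1, R5, R6, R9, giving visible(item2), active(b), ready(b), flagged(item2).
Round 2 fires R4, giving locked(item2).
Round 3 fires R3, giving valid(item2).
Round 4 fires R11, giving signed(b).
Round 5 fires R7, giving swims(item2).
Round 6 fires R2, giving wooden(b).
Closure: {active(b), bird(b), blue(b), closed(b), cold(item2), flagged(item2), flies(b), green(b), has_feathers(b), locked(item2), ready(b), red(item2), signed(b), small(b), stale(item2), swims(item2), valid(item2), visible(item2), wooden(b)} — 19 facts.

19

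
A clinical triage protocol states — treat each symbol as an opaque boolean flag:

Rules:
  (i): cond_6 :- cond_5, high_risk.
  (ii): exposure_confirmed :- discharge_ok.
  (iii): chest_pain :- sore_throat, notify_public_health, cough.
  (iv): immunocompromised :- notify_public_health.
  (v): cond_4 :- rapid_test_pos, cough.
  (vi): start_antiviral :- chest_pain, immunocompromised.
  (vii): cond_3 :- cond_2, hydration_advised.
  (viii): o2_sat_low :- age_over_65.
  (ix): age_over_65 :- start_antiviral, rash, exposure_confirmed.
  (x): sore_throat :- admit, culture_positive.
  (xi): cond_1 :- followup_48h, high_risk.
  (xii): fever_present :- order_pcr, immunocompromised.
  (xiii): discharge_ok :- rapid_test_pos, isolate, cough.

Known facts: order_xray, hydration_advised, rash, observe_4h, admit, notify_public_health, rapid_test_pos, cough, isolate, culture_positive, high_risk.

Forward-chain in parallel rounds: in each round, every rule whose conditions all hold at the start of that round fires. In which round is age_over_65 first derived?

4

Round 1 — (iv), (v), (x), (xiii), derive immunocompromised, cond_4, sore_throat, discharge_ok.
Round 2 — (ii), (iii), derive exposure_confirmed, chest_pain.
Round 3 — (vi), derive start_antiviral.
Round 4 — (ix), derive age_over_65.
age_over_65 first appears in round 4.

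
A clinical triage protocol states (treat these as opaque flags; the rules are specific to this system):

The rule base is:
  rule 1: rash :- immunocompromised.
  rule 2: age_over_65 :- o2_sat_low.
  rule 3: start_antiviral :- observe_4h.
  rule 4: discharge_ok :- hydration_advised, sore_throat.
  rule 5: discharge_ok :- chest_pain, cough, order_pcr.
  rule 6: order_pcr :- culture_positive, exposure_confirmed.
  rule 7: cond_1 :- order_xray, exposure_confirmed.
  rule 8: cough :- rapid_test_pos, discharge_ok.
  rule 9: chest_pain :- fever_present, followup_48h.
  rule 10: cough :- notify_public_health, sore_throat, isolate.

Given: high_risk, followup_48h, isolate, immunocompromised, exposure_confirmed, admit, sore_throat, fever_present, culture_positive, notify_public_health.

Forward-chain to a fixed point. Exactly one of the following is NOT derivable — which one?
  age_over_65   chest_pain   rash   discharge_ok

Round 1: rule 1 [rash :- immunocompromised.]; rule 6 [order_pcr :- culture_positive, exposure_confirmed.]; rule 9 [chest_pain :- fever_present, followup_48h.]; rule 10 [cough :- notify_public_health, sore_throat, isolate.]. Adds rash, order_pcr, chest_pain, cough.
Round 2: rule 5 [discharge_ok :- chest_pain, cough, order_pcr.]. Adds discharge_ok.
Derived: rash (round 1), discharge_ok (round 2), chest_pain (round 1). age_over_65 never appears in any round.

age_over_65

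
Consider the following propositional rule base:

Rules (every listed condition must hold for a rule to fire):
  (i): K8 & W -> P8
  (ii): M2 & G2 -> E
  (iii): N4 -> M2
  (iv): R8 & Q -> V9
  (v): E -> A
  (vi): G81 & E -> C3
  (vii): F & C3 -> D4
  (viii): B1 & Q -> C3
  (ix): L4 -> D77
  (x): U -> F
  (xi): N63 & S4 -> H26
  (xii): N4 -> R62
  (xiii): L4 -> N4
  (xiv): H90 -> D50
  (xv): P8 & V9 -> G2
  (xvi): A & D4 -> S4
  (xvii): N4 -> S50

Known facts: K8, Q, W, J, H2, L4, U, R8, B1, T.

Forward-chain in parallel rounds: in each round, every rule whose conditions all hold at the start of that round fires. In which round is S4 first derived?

5

Round 1 fires (i), (iv), (viii), (ix), (x), (xiii), giving P8, V9, C3, D77, F, N4.
Round 2 fires (iii), (vii), (xii), (xv), (xvii), giving M2, D4, R62, G2, S50.
Round 3 fires (ii), giving E.
Round 4 fires (v), giving A.
Round 5 fires (xvi), giving S4.
S4 first appears in round 5.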